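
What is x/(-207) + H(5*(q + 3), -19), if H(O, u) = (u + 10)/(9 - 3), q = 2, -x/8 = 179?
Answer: 2243/414 ≈ 5.4179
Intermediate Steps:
x = -1432 (x = -8*179 = -1432)
H(O, u) = 5/3 + u/6 (H(O, u) = (10 + u)/6 = (10 + u)*(⅙) = 5/3 + u/6)
x/(-207) + H(5*(q + 3), -19) = -1432/(-207) + (5/3 + (⅙)*(-19)) = -1432*(-1/207) + (5/3 - 19/6) = 1432/207 - 3/2 = 2243/414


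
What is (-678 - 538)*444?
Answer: -539904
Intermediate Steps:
(-678 - 538)*444 = -1216*444 = -539904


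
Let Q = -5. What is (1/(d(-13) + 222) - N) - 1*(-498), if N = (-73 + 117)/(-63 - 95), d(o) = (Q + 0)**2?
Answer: 9722987/19513 ≈ 498.28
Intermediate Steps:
d(o) = 25 (d(o) = (-5 + 0)**2 = (-5)**2 = 25)
N = -22/79 (N = 44/(-158) = 44*(-1/158) = -22/79 ≈ -0.27848)
(1/(d(-13) + 222) - N) - 1*(-498) = (1/(25 + 222) - 1*(-22/79)) - 1*(-498) = (1/247 + 22/79) + 498 = 5513/19513 + 498 = 9722987/19513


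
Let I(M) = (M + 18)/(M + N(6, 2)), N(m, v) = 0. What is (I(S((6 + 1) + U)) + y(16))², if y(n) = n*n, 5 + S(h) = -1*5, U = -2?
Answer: 1628176/25 ≈ 65127.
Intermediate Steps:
S(h) = -10 (S(h) = -5 - 1*5 = -5 - 5 = -10)
y(n) = n²
I(M) = (18 + M)/M (I(M) = (M + 18)/(M + 0) = (18 + M)/M)
(I(S((6 + 1) + U)) + y(16))² = ((18 - 10)/(-10) + 16²)² = (-⅒*8 + 256)² = (-⅘ + 256)² = (1276/5)² = 1628176/25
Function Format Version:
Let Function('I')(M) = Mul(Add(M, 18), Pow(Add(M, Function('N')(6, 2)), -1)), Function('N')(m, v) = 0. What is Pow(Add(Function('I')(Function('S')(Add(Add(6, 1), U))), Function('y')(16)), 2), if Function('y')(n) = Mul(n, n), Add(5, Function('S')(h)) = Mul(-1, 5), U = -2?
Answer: Rational(1628176, 25) ≈ 65127.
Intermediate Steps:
Function('S')(h) = -10 (Function('S')(h) = Add(-5, Mul(-1, 5)) = Add(-5, -5) = -10)
Function('y')(n) = Pow(n, 2)
Function('I')(M) = Mul(Pow(M, -1), Add(18, M)) (Function('I')(M) = Mul(Add(M, 18), Pow(Add(M, 0), -1)) = Mul(Add(18, M), Pow(M, -1)) = Mul(Pow(M, -1), Add(18, M)))
Pow(Add(Function('I')(Function('S')(Add(Add(6, 1), U))), Function('y')(16)), 2) = Pow(Add(Mul(Pow(-10, -1), Add(18, -10)), Pow(16, 2)), 2) = Pow(Add(Mul(Rational(-1, 10), 8), 256), 2) = Pow(Add(Rational(-4, 5), 256), 2) = Pow(Rational(1276, 5), 2) = Rational(1628176, 25)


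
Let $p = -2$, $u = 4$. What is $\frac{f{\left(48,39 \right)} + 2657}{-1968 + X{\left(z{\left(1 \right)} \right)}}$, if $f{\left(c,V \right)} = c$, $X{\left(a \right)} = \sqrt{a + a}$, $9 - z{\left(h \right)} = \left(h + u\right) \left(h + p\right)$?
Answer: $- \frac{1330860}{968249} - \frac{2705 \sqrt{7}}{1936498} \approx -1.3782$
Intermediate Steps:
$z{\left(h \right)} = 9 - \left(-2 + h\right) \left(4 + h\right)$ ($z{\left(h \right)} = 9 - \left(h + 4\right) \left(h - 2\right) = 9 - \left(4 + h\right) \left(-2 + h\right) = 9 - \left(-2 + h\right) \left(4 + h\right)$)
$X{\left(a \right)} = \sqrt{2} \sqrt{a}$ ($X{\left(a \right)} = \sqrt{2 a} = \sqrt{2} \sqrt{a}$)
$\frac{f{\left(48,39 \right)} + 2657}{-1968 + X{\left(z{\left(1 \right)} \right)}} = \frac{48 + 2657}{-1968 + \sqrt{2} \sqrt{17 - 1^{2} - 2}} = \frac{2705}{-1968 + \sqrt{2} \sqrt{17 - 1 - 2}} = \frac{2705}{-1968 + \sqrt{2} \sqrt{14}} = \frac{2705}{-1968 + 2 \sqrt{7}}$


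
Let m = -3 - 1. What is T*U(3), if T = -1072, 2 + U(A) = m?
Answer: 6432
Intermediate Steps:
m = -4
U(A) = -6 (U(A) = -2 - 4 = -6)
T*U(3) = -1072*(-6) = 6432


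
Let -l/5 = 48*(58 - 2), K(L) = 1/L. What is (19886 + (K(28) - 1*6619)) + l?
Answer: -4843/28 ≈ -172.96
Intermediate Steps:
l = -13440 (l = -240*(58 - 2) = -240*56 = -5*2688 = -13440)
(19886 + (K(28) - 1*6619)) + l = (19886 + (1/28 - 1*6619)) - 13440 = (19886 + (1/28 - 6619)) - 13440 = (19886 - 185331/28) - 13440 = 371477/28 - 13440 = -4843/28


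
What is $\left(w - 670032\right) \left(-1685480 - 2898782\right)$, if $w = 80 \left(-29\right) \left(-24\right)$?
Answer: $2816350528224$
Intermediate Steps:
$w = 55680$ ($w = \left(-2320\right) \left(-24\right) = 55680$)
$\left(w - 670032\right) \left(-1685480 - 2898782\right) = \left(55680 - 670032\right) \left(-1685480 - 2898782\right) = \left(-614352\right) \left(-4584262\right) = 2816350528224$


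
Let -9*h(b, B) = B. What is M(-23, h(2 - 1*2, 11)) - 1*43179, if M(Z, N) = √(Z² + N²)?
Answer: -43179 + √42970/9 ≈ -43156.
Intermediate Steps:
h(b, B) = -B/9
M(Z, N) = √(N² + Z²)
M(-23, h(2 - 1*2, 11)) - 1*43179 = √((-⅑*11)² + (-23)²) - 1*43179 = √((-11/9)² + 529) - 43179 = √(121/81 + 529) - 43179 = √(42970/81) - 43179 = √42970/9 - 43179 = -43179 + √42970/9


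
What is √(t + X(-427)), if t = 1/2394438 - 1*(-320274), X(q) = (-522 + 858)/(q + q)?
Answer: √6832631719000966801758/146060718 ≈ 565.93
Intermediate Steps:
X(q) = 168/q (X(q) = 336/((2*q)) = 336*(1/(2*q)) = 168/q)
t = 766876236013/2394438 (t = 1/2394438 + 320274 = 766876236013/2394438 ≈ 3.2027e+5)
√(t + X(-427)) = √(766876236013/2394438 + 168/(-427)) = √(766876236013/2394438 + 168*(-1/427)) = √(766876236013/2394438 - 24/61) = √(46779392930281/146060718) = √6832631719000966801758/146060718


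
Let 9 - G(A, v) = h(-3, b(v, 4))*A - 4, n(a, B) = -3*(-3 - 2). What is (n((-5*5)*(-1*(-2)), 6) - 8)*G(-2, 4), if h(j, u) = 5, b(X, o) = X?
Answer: 161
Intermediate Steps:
n(a, B) = 15 (n(a, B) = -3*(-5) = 15)
G(A, v) = 13 - 5*A (G(A, v) = 9 - (5*A - 4) = 9 - (-4 + 5*A) = 9 + (4 - 5*A) = 13 - 5*A)
(n((-5*5)*(-1*(-2)), 6) - 8)*G(-2, 4) = (15 - 8)*(13 - 5*(-2)) = 7*(13 + 10) = 7*23 = 161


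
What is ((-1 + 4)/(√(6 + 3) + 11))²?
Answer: 9/196 ≈ 0.045918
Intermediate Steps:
((-1 + 4)/(√(6 + 3) + 11))² = (3/(√9 + 11))² = (3/(3 + 11))² = (3/14)² = 9/196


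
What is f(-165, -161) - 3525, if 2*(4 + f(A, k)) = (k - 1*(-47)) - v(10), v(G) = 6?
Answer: -3589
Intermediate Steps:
f(A, k) = 33/2 + k/2 (f(A, k) = -4 + ((k - 1*(-47)) - 1*6)/2 = -4 + ((k + 47) - 6)/2 = -4 + ((47 + k) - 6)/2 = -4 + (41 + k)/2 = -4 + (41/2 + k/2) = 33/2 + k/2)
f(-165, -161) - 3525 = (33/2 + (½)*(-161)) - 3525 = (33/2 - 161/2) - 3525 = -64 - 3525 = -3589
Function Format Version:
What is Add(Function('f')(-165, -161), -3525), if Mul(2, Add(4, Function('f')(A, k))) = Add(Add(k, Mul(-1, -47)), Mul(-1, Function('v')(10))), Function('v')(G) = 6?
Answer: -3589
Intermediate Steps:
Function('f')(A, k) = Add(Rational(33, 2), Mul(Rational(1, 2), k)) (Function('f')(A, k) = Add(-4, Mul(Rational(1, 2), Add(Add(k, Mul(-1, -47)), Mul(-1, 6)))) = Add(-4, Mul(Rational(1, 2), Add(Add(k, 47), -6))) = Add(-4, Mul(Rational(1, 2), Add(Add(47, k), -6))) = Add(-4, Mul(Rational(1, 2), Add(41, k))) = Add(-4, Add(Rational(41, 2), Mul(Rational(1, 2), k))) = Add(Rational(33, 2), Mul(Rational(1, 2), k)))
Add(Function('f')(-165, -161), -3525) = Add(Add(Rational(33, 2), Mul(Rational(1, 2), -161)), -3525) = Add(Add(Rational(33, 2), Rational(-161, 2)), -3525) = Add(-64, -3525) = -3589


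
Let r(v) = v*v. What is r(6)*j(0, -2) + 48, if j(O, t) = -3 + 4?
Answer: 84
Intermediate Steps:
r(v) = v**2
j(O, t) = 1
r(6)*j(0, -2) + 48 = 6**2*1 + 48 = 36*1 + 48 = 36 + 48 = 84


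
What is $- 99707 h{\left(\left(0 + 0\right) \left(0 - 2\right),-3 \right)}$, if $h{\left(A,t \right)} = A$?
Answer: $0$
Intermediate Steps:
$- 99707 h{\left(\left(0 + 0\right) \left(0 - 2\right),-3 \right)} = - 99707 \left(0 + 0\right) \left(0 - 2\right) = - 99707 \cdot 0 \left(-2\right) = \left(-99707\right) 0 = 0$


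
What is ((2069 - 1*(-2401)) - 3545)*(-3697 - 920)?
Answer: -4270725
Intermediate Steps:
((2069 - 1*(-2401)) - 3545)*(-3697 - 920) = ((2069 + 2401) - 3545)*(-4617) = (4470 - 3545)*(-4617) = 925*(-4617) = -4270725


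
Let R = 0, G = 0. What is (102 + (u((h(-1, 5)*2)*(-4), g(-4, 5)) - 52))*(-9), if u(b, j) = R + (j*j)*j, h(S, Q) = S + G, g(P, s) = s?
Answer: -1575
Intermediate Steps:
h(S, Q) = S (h(S, Q) = S + 0 = S)
u(b, j) = j**3 (u(b, j) = 0 + (j*j)*j = 0 + j**2*j = 0 + j**3 = j**3)
(102 + (u((h(-1, 5)*2)*(-4), g(-4, 5)) - 52))*(-9) = (102 + (5**3 - 52))*(-9) = (102 + (125 - 52))*(-9) = (102 + 73)*(-9) = 175*(-9) = -1575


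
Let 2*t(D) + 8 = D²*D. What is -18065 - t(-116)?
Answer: 762387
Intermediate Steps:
t(D) = -4 + D³/2 (t(D) = -4 + (D²*D)/2 = -4 + D³/2)
-18065 - t(-116) = -18065 - (-4 + (½)*(-116)³) = -18065 - (-4 + (½)*(-1560896)) = -18065 - (-4 - 780448) = -18065 - 1*(-780452) = -18065 + 780452 = 762387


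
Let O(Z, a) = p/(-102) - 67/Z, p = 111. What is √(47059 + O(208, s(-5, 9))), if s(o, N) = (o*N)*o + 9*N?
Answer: √36773435777/884 ≈ 216.93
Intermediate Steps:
s(o, N) = 9*N + N*o² (s(o, N) = (N*o)*o + 9*N = N*o² + 9*N = 9*N + N*o²)
O(Z, a) = -37/34 - 67/Z (O(Z, a) = 111/(-102) - 67/Z = 111*(-1/102) - 67/Z = -37/34 - 67/Z)
√(47059 + O(208, s(-5, 9))) = √(47059 + (-37/34 - 67/208)) = √(47059 - 4987/3536) = √(166395637/3536) = √36773435777/884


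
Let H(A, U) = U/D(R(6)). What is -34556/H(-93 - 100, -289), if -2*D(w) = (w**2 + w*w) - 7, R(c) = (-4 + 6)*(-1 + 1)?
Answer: 120946/289 ≈ 418.50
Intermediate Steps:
R(c) = 0 (R(c) = 2*0 = 0)
D(w) = 7/2 - w**2 (D(w) = -((w**2 + w*w) - 7)/2 = -((w**2 + w**2) - 7)/2 = -(2*w**2 - 7)/2 = -(-7 + 2*w**2)/2 = 7/2 - w**2)
H(A, U) = 2*U/7 (H(A, U) = U/(7/2 - 1*0**2) = U/(7/2 - 1*0) = U/(7/2 + 0) = U/(7/2) = U*(2/7) = 2*U/7)
-34556/H(-93 - 100, -289) = -34556/((2/7)*(-289)) = -34556/(-578/7) = -34556*(-7/578) = 120946/289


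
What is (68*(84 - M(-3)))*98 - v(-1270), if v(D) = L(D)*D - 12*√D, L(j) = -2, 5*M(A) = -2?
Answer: 2799508/5 + 12*I*√1270 ≈ 5.599e+5 + 427.64*I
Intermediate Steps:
M(A) = -⅖ (M(A) = (⅕)*(-2) = -⅖)
v(D) = -12*√D - 2*D (v(D) = -2*D - 12*√D = -12*√D - 2*D)
(68*(84 - M(-3)))*98 - v(-1270) = (68*(84 - 1*(-⅖)))*98 - (-12*I*√1270 - 2*(-1270)) = (68*(84 + ⅖))*98 - (-12*I*√1270 + 2540) = (68*(422/5))*98 - (-12*I*√1270 + 2540) = (28696/5)*98 - (2540 - 12*I*√1270) = 2812208/5 + (-2540 + 12*I*√1270) = 2799508/5 + 12*I*√1270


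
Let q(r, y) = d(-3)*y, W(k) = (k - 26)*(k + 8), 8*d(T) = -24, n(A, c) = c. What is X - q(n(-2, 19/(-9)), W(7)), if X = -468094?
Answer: -468949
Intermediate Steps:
d(T) = -3 (d(T) = (1/8)*(-24) = -3)
W(k) = (-26 + k)*(8 + k)
q(r, y) = -3*y
X - q(n(-2, 19/(-9)), W(7)) = -468094 - (-3)*(-208 + 7**2 - 18*7) = -468094 - (-3)*(-208 + 49 - 126) = -468094 - (-3)*(-285) = -468094 - 1*855 = -468094 - 855 = -468949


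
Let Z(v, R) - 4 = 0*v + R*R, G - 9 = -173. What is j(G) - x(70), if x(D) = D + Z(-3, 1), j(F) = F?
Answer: -239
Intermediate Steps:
G = -164 (G = 9 - 173 = -164)
Z(v, R) = 4 + R² (Z(v, R) = 4 + (0*v + R*R) = 4 + (0 + R²) = 4 + R²)
x(D) = 5 + D (x(D) = D + (4 + 1²) = D + (4 + 1) = D + 5 = 5 + D)
j(G) - x(70) = -164 - (5 + 70) = -164 - 1*75 = -164 - 75 = -239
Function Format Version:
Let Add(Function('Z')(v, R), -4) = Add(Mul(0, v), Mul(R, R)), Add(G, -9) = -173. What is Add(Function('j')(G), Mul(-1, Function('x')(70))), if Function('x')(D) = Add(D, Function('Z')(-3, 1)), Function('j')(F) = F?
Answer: -239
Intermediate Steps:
G = -164 (G = Add(9, -173) = -164)
Function('Z')(v, R) = Add(4, Pow(R, 2)) (Function('Z')(v, R) = Add(4, Add(Mul(0, v), Mul(R, R))) = Add(4, Add(0, Pow(R, 2))) = Add(4, Pow(R, 2)))
Function('x')(D) = Add(5, D) (Function('x')(D) = Add(D, Add(4, Pow(1, 2))) = Add(D, Add(4, 1)) = Add(D, 5) = Add(5, D))
Add(Function('j')(G), Mul(-1, Function('x')(70))) = Add(-164, Mul(-1, Add(5, 70))) = Add(-164, Mul(-1, 75)) = Add(-164, -75) = -239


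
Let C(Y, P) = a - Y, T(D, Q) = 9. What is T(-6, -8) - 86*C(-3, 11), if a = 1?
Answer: -335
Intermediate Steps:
C(Y, P) = 1 - Y
T(-6, -8) - 86*C(-3, 11) = 9 - 86*(1 - 1*(-3)) = 9 - 86*(1 + 3) = 9 - 86*4 = 9 - 344 = -335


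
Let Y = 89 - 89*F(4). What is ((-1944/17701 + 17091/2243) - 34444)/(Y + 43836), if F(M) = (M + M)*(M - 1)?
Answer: -1367243778893/1659163000627 ≈ -0.82406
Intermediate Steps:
F(M) = 2*M*(-1 + M) (F(M) = (2*M)*(-1 + M) = 2*M*(-1 + M))
Y = -2047 (Y = 89 - 178*4*(-1 + 4) = 89 - 178*4*3 = 89 - 89*24 = 89 - 2136 = -2047)
((-1944/17701 + 17091/2243) - 34444)/(Y + 43836) = ((-1944/17701 + 17091/2243) - 34444)/(-2047 + 43836) = ((-1944*1/17701 + 17091*(1/2243)) - 34444)/41789 = ((-1944/17701 + 17091/2243) - 34444)*(1/41789) = (298167399/39703343 - 34444)*(1/41789) = -1367243778893/39703343*1/41789 = -1367243778893/1659163000627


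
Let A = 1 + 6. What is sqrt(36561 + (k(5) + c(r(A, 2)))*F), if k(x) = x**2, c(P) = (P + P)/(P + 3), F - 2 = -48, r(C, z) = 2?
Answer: sqrt(884355)/5 ≈ 188.08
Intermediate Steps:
A = 7
F = -46 (F = 2 - 48 = -46)
c(P) = 2*P/(3 + P) (c(P) = (2*P)/(3 + P) = 2*P/(3 + P))
sqrt(36561 + (k(5) + c(r(A, 2)))*F) = sqrt(36561 + (5**2 + 2*2/(3 + 2))*(-46)) = sqrt(36561 + (25 + 2*2/5)*(-46)) = sqrt(36561 + (25 + 2*2*(1/5))*(-46)) = sqrt(36561 + (25 + 4/5)*(-46)) = sqrt(36561 + (129/5)*(-46)) = sqrt(36561 - 5934/5) = sqrt(176871/5) = sqrt(884355)/5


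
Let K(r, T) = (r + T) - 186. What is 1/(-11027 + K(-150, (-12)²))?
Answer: -1/11219 ≈ -8.9135e-5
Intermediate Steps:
K(r, T) = -186 + T + r (K(r, T) = (T + r) - 186 = -186 + T + r)
1/(-11027 + K(-150, (-12)²)) = 1/(-11027 + (-186 + (-12)² - 150)) = 1/(-11027 + (-186 + 144 - 150)) = 1/(-11027 - 192) = 1/(-11219) = -1/11219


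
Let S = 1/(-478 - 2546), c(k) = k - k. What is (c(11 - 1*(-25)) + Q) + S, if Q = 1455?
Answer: 4399919/3024 ≈ 1455.0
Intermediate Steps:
c(k) = 0
S = -1/3024 (S = 1/(-3024) = -1/3024 ≈ -0.00033069)
(c(11 - 1*(-25)) + Q) + S = (0 + 1455) - 1/3024 = 1455 - 1/3024 = 4399919/3024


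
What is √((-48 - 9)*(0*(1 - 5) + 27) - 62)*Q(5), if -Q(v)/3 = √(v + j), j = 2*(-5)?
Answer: 3*√8005 ≈ 268.41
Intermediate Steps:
j = -10
Q(v) = -3*√(-10 + v) (Q(v) = -3*√(v - 10) = -3*√(-10 + v))
√((-48 - 9)*(0*(1 - 5) + 27) - 62)*Q(5) = √((-48 - 9)*(0*(1 - 5) + 27) - 62)*(-3*√(-10 + 5)) = √(-57*(0*(-4) + 27) - 62)*(-3*I*√5) = √(-57*(0 + 27) - 62)*(-3*I*√5) = √(-57*27 - 62)*(-3*I*√5) = √(-1539 - 62)*(-3*I*√5) = √(-1601)*(-3*I*√5) = (I*√1601)*(-3*I*√5) = 3*√8005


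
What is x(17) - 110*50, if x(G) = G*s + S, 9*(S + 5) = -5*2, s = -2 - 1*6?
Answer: -50779/9 ≈ -5642.1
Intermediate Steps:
s = -8 (s = -2 - 6 = -8)
S = -55/9 (S = -5 + (-5*2)/9 = -5 + (⅑)*(-10) = -5 - 10/9 = -55/9 ≈ -6.1111)
x(G) = -55/9 - 8*G (x(G) = G*(-8) - 55/9 = -8*G - 55/9 = -55/9 - 8*G)
x(17) - 110*50 = (-55/9 - 8*17) - 110*50 = (-55/9 - 136) - 5500 = -1279/9 - 5500 = -50779/9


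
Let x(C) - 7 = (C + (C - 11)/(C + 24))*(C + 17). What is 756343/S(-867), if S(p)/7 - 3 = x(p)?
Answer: 91085307/620510980 ≈ 0.14679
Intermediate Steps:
x(C) = 7 + (17 + C)*(C + (-11 + C)/(24 + C)) (x(C) = 7 + (C + (C - 11)/(C + 24))*(C + 17) = 7 + (C + (-11 + C)/(24 + C))*(17 + C) = 7 + (17 + C)*(C + (-11 + C)/(24 + C)))
S(p) = 21 + 7*(-19 + p³ + 42*p² + 421*p)/(24 + p) (S(p) = 21 + 7*((-19 + p³ + 42*p² + 421*p)/(24 + p)) = 21 + 7*(-19 + p³ + 42*p² + 421*p)/(24 + p))
756343/S(-867) = 756343/((7*(53 + (-867)³ + 42*(-867)² + 424*(-867))/(24 - 867))) = 756343/((7*(53 - 651714363 + 42*751689 - 367608)/(-843))) = 756343/((7*(-1/843)*(53 - 651714363 + 31570938 - 367608))) = 756343/((7*(-1/843)*(-620510980))) = 756343/(4343576860/843) = 756343*(843/4343576860) = 91085307/620510980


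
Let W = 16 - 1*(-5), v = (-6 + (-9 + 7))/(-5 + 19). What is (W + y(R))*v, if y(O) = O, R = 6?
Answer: -108/7 ≈ -15.429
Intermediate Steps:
v = -4/7 (v = (-6 - 2)/14 = -8*1/14 = -4/7 ≈ -0.57143)
W = 21 (W = 16 + 5 = 21)
(W + y(R))*v = (21 + 6)*(-4/7) = 27*(-4/7) = -108/7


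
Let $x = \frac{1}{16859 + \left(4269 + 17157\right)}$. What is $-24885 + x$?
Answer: $- \frac{952722224}{38285} \approx -24885.0$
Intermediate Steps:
$x = \frac{1}{38285}$ ($x = \frac{1}{16859 + 21426} = \frac{1}{38285} \approx 2.612 \cdot 10^{-5}$)
$-24885 + x = -24885 + \frac{1}{38285} = - \frac{952722224}{38285}$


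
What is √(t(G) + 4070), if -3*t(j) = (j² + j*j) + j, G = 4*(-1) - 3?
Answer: √36357/3 ≈ 63.558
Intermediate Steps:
G = -7 (G = -4 - 3 = -7)
t(j) = -2*j²/3 - j/3 (t(j) = -((j² + j*j) + j)/3 = -((j² + j²) + j)/3 = -(2*j² + j)/3 = -(j + 2*j²)/3 = -2*j²/3 - j/3)
√(t(G) + 4070) = √(-⅓*(-7)*(1 + 2*(-7)) + 4070) = √(-⅓*(-7)*(1 - 14) + 4070) = √(-⅓*(-7)*(-13) + 4070) = √(-91/3 + 4070) = √(12119/3) = √36357/3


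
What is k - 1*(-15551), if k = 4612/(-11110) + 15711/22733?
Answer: 1963843357372/126281815 ≈ 15551.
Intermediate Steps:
k = 34852307/126281815 (k = 4612*(-1/11110) + 15711*(1/22733) = -2306/5555 + 15711/22733 = 34852307/126281815 ≈ 0.27599)
k - 1*(-15551) = 34852307/126281815 - 1*(-15551) = 34852307/126281815 + 15551 = 1963843357372/126281815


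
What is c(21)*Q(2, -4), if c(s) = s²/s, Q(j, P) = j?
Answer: 42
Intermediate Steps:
c(s) = s
c(21)*Q(2, -4) = 21*2 = 42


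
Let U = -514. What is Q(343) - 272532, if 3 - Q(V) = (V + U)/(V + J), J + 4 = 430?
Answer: -209574630/769 ≈ -2.7253e+5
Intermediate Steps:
J = 426 (J = -4 + 430 = 426)
Q(V) = 3 - (-514 + V)/(426 + V) (Q(V) = 3 - (V - 514)/(V + 426) = 3 - (-514 + V)/(426 + V))
Q(343) - 272532 = 2*(896 + 343)/(426 + 343) - 272532 = 2*1239/769 - 272532 = 2*(1/769)*1239 - 272532 = 2478/769 - 272532 = -209574630/769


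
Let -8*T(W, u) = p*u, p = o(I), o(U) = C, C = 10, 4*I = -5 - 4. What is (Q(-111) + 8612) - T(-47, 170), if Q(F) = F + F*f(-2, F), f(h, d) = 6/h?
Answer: 18093/2 ≈ 9046.5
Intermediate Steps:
I = -9/4 (I = (-5 - 4)/4 = (¼)*(-9) = -9/4 ≈ -2.2500)
o(U) = 10
p = 10
Q(F) = -2*F (Q(F) = F + F*(6/(-2)) = F + F*(6*(-½)) = F + F*(-3) = F - 3*F = -2*F)
T(W, u) = -5*u/4
(Q(-111) + 8612) - T(-47, 170) = (-2*(-111) + 8612) - (-5)*170/4 = (222 + 8612) - 1*(-425/2) = 8834 + 425/2 = 18093/2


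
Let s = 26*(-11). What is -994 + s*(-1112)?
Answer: 317038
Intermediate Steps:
s = -286
-994 + s*(-1112) = -994 - 286*(-1112) = -994 + 318032 = 317038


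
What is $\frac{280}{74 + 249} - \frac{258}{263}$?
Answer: $- \frac{9694}{84949} \approx -0.11412$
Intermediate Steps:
$\frac{280}{74 + 249} - \frac{258}{263} = \frac{280}{323} - \frac{258}{263} = - \frac{9694}{84949}$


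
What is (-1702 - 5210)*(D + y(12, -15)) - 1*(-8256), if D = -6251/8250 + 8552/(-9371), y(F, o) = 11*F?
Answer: -11501042092608/12885125 ≈ -8.9258e+5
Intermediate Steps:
D = -129132121/77310750 (D = -6251*1/8250 + 8552*(-1/9371) = -6251/8250 - 8552/9371 = -129132121/77310750 ≈ -1.6703)
(-1702 - 5210)*(D + y(12, -15)) - 1*(-8256) = (-1702 - 5210)*(-129132121/77310750 + 11*12) - 1*(-8256) = -6912*(-129132121/77310750 + 132) + 8256 = -6912*10075886879/77310750 + 8256 = -11607421684608/12885125 + 8256 = -11501042092608/12885125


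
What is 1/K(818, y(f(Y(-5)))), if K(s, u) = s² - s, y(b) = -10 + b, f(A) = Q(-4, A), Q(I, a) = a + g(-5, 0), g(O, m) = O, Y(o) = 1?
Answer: 1/668306 ≈ 1.4963e-6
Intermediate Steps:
Q(I, a) = -5 + a (Q(I, a) = a - 5 = -5 + a)
f(A) = -5 + A
1/K(818, y(f(Y(-5)))) = 1/(818*(-1 + 818)) = 1/(818*817) = 1/668306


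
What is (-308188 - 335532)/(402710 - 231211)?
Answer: -643720/171499 ≈ -3.7535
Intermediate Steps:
(-308188 - 335532)/(402710 - 231211) = -643720/171499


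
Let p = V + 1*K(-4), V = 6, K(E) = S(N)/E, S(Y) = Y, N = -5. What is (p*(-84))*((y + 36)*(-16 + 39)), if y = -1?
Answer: -490245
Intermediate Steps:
K(E) = -5/E
p = 29/4 (p = 6 + 1*(-5/(-4)) = 6 + 1*(-5*(-¼)) = 6 + 1*(5/4) = 6 + 5/4 = 29/4 ≈ 7.2500)
(p*(-84))*((y + 36)*(-16 + 39)) = ((29/4)*(-84))*((-1 + 36)*(-16 + 39)) = -21315*23 = -609*805 = -490245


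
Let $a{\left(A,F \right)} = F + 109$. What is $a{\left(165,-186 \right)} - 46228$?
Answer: $-46305$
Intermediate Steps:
$a{\left(A,F \right)} = 109 + F$
$a{\left(165,-186 \right)} - 46228 = \left(109 - 186\right) - 46228 = -77 - 46228 = -46305$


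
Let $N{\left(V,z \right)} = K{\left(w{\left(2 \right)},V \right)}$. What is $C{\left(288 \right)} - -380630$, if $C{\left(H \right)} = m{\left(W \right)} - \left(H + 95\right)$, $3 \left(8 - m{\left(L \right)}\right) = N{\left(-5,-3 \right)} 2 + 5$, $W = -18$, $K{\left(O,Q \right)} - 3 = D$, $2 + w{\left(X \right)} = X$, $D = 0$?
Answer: $\frac{1140754}{3} \approx 3.8025 \cdot 10^{5}$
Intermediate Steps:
$w{\left(X \right)} = -2 + X$
$K{\left(O,Q \right)} = 3$ ($K{\left(O,Q \right)} = 3 + 0 = 3$)
$N{\left(V,z \right)} = 3$
$m{\left(L \right)} = \frac{13}{3}$ ($m{\left(L \right)} = 8 - \frac{3 \cdot 2 + 5}{3} = 8 - \frac{6 + 5}{3} = 8 - \frac{11}{3} = \frac{13}{3}$)
$C{\left(H \right)} = - \frac{272}{3} - H$ ($C{\left(H \right)} = \frac{13}{3} - \left(H + 95\right) = \frac{13}{3} - \left(95 + H\right) = - \frac{272}{3} - H$)
$C{\left(288 \right)} - -380630 = \left(- \frac{272}{3} - 288\right) - -380630 = \left(- \frac{272}{3} - 288\right) + 380630 = - \frac{1136}{3} + 380630 = \frac{1140754}{3}$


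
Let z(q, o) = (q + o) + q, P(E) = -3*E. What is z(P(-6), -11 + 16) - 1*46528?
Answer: -46487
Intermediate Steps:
z(q, o) = o + 2*q (z(q, o) = (o + q) + q = o + 2*q)
z(P(-6), -11 + 16) - 1*46528 = ((-11 + 16) + 2*(-3*(-6))) - 1*46528 = (5 + 2*18) - 46528 = (5 + 36) - 46528 = 41 - 46528 = -46487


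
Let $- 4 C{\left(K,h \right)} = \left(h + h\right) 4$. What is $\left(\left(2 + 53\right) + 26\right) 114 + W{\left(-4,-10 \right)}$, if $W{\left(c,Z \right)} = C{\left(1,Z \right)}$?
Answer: $9254$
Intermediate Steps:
$C{\left(K,h \right)} = - 2 h$ ($C{\left(K,h \right)} = - \frac{\left(h + h\right) 4}{4} = - \frac{2 h 4}{4} = - \frac{8 h}{4} = - 2 h$)
$W{\left(c,Z \right)} = - 2 Z$
$\left(\left(2 + 53\right) + 26\right) 114 + W{\left(-4,-10 \right)} = \left(\left(2 + 53\right) + 26\right) 114 - -20 = \left(55 + 26\right) 114 + 20 = 81 \cdot 114 + 20 = 9234 + 20 = 9254$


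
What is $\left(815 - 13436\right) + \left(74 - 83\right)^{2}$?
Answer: $-12540$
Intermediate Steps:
$\left(815 - 13436\right) + \left(74 - 83\right)^{2} = -12621 + \left(-9\right)^{2} = -12621 + 81 = -12540$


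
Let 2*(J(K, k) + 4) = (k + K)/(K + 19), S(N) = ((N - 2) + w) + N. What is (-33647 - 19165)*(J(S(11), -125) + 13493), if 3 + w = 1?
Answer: -26355274074/37 ≈ -7.1230e+8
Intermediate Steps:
w = -2 (w = -3 + 1 = -2)
S(N) = -4 + 2*N (S(N) = ((N - 2) - 2) + N = ((-2 + N) - 2) + N = (-4 + N) + N = -4 + 2*N)
J(K, k) = -4 + (K + k)/(2*(19 + K)) (J(K, k) = -4 + ((k + K)/(K + 19))/2 = -4 + ((K + k)/(19 + K))/2 = -4 + (K + k)/(2*(19 + K)))
(-33647 - 19165)*(J(S(11), -125) + 13493) = (-33647 - 19165)*((-152 - 125 - 7*(-4 + 2*11))/(2*(19 + (-4 + 2*11))) + 13493) = -52812*((-152 - 125 - 7*(-4 + 22))/(2*(19 + (-4 + 22))) + 13493) = -52812*((-152 - 125 - 7*18)/(2*(19 + 18)) + 13493) = -52812*((½)*(-152 - 125 - 126)/37 + 13493) = -52812*((½)*(1/37)*(-403) + 13493) = -52812*(-403/74 + 13493) = -52812*998079/74 = -26355274074/37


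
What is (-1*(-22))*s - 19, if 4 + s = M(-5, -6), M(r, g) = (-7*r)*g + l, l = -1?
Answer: -4749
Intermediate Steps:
M(r, g) = -1 - 7*g*r (M(r, g) = (-7*r)*g - 1 = -7*g*r - 1 = -1 - 7*g*r)
s = -215 (s = -4 + (-1 - 7*(-6)*(-5)) = -4 + (-1 - 210) = -4 - 211 = -215)
(-1*(-22))*s - 19 = -1*(-22)*(-215) - 19 = 22*(-215) - 19 = -4730 - 19 = -4749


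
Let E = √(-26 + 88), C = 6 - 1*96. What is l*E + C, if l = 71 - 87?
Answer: -90 - 16*√62 ≈ -215.98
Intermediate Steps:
l = -16
C = -90 (C = 6 - 96 = -90)
E = √62 ≈ 7.8740
l*E + C = -16*√62 - 90 = -90 - 16*√62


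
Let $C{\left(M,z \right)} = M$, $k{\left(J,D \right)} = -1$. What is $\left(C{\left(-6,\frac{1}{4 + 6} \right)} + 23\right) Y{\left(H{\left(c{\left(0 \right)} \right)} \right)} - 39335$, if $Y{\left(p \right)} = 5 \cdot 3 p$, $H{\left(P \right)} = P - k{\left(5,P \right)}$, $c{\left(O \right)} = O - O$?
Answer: $-39080$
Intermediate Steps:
$c{\left(O \right)} = 0$
$H{\left(P \right)} = 1 + P$ ($H{\left(P \right)} = P - -1 = P + 1 = 1 + P$)
$Y{\left(p \right)} = 15 p$
$\left(C{\left(-6,\frac{1}{4 + 6} \right)} + 23\right) Y{\left(H{\left(c{\left(0 \right)} \right)} \right)} - 39335 = \left(-6 + 23\right) 15 \left(1 + 0\right) - 39335 = 17 \cdot 15 \cdot 1 - 39335 = 17 \cdot 15 - 39335 = 255 - 39335 = -39080$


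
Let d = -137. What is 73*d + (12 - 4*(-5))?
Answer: -9969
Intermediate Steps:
73*d + (12 - 4*(-5)) = 73*(-137) + (12 - 4*(-5)) = -10001 + (12 + 20) = -10001 + 32 = -9969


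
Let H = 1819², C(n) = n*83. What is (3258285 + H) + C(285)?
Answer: 6590701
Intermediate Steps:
C(n) = 83*n
H = 3308761
(3258285 + H) + C(285) = (3258285 + 3308761) + 83*285 = 6567046 + 23655 = 6590701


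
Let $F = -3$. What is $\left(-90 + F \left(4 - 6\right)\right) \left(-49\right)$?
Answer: $4116$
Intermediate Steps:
$\left(-90 + F \left(4 - 6\right)\right) \left(-49\right) = \left(-90 - 3 \left(4 - 6\right)\right) \left(-49\right) = \left(-90 - -6\right) \left(-49\right) = \left(-90 + 6\right) \left(-49\right) = \left(-84\right) \left(-49\right) = 4116$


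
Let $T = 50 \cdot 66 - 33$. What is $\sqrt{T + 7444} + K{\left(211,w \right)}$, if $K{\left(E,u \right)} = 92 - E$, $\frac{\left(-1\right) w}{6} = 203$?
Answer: $-119 + \sqrt{10711} \approx -15.506$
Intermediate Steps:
$w = -1218$ ($w = \left(-6\right) 203 = -1218$)
$T = 3267$ ($T = 3300 - 33 = 3267$)
$\sqrt{T + 7444} + K{\left(211,w \right)} = \sqrt{3267 + 7444} + \left(92 - 211\right) = \sqrt{10711} + \left(92 - 211\right) = \sqrt{10711} - 119 = -119 + \sqrt{10711}$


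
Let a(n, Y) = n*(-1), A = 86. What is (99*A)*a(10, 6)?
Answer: -85140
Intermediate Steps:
a(n, Y) = -n
(99*A)*a(10, 6) = (99*86)*(-1*10) = 8514*(-10) = -85140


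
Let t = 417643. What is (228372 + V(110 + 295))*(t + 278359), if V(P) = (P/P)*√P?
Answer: 158947368744 + 6264018*√5 ≈ 1.5896e+11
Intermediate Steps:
V(P) = √P (V(P) = 1*√P = √P)
(228372 + V(110 + 295))*(t + 278359) = (228372 + √(110 + 295))*(417643 + 278359) = (228372 + √405)*696002 = (228372 + 9*√5)*696002 = 158947368744 + 6264018*√5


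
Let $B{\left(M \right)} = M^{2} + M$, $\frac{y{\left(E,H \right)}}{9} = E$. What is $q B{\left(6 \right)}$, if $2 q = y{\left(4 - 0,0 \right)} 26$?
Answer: $19656$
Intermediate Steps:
$y{\left(E,H \right)} = 9 E$
$q = 468$ ($q = \frac{9 \left(4 - 0\right) 26}{2} = \frac{9 \left(4 + 0\right) 26}{2} = \frac{9 \cdot 4 \cdot 26}{2} = \frac{36 \cdot 26}{2} = \frac{1}{2} \cdot 936 = 468$)
$B{\left(M \right)} = M + M^{2}$
$q B{\left(6 \right)} = 468 \cdot 6 \left(1 + 6\right) = 468 \cdot 6 \cdot 7 = 468 \cdot 42 = 19656$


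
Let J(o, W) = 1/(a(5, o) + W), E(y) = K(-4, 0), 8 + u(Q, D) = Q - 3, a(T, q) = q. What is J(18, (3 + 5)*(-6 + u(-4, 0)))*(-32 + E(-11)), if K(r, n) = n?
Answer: 16/75 ≈ 0.21333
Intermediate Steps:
u(Q, D) = -11 + Q (u(Q, D) = -8 + (Q - 3) = -8 + (-3 + Q) = -11 + Q)
E(y) = 0
J(o, W) = 1/(W + o) (J(o, W) = 1/(o + W) = 1/(W + o))
J(18, (3 + 5)*(-6 + u(-4, 0)))*(-32 + E(-11)) = (-32 + 0)/((3 + 5)*(-6 + (-11 - 4)) + 18) = -32/(8*(-6 - 15) + 18) = -32/(8*(-21) + 18) = -32/(-168 + 18) = -32/(-150) = -1/150*(-32) = 16/75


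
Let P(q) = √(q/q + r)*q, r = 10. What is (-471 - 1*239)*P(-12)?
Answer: 8520*√11 ≈ 28258.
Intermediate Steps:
P(q) = q*√11 (P(q) = √(q/q + 10)*q = √(1 + 10)*q = √11*q = q*√11)
(-471 - 1*239)*P(-12) = (-471 - 1*239)*(-12*√11) = (-471 - 239)*(-12*√11) = -(-8520)*√11 = 8520*√11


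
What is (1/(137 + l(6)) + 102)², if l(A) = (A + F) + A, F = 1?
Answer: 234120601/22500 ≈ 10405.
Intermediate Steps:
l(A) = 1 + 2*A (l(A) = (A + 1) + A = (1 + A) + A = 1 + 2*A)
(1/(137 + l(6)) + 102)² = (1/(137 + (1 + 2*6)) + 102)² = (1/(137 + (1 + 12)) + 102)² = (1/(137 + 13) + 102)² = (1/150 + 102)² = (15301/150)² = 234120601/22500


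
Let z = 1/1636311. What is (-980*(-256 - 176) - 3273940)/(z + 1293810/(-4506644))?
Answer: 10510474927788282360/1058535514133 ≈ 9.9293e+6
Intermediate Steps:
z = 1/1636311 ≈ 6.1113e-7
(-980*(-256 - 176) - 3273940)/(z + 1293810/(-4506644)) = (-980*(-256 - 176) - 3273940)/(1/1636311 + 1293810/(-4506644)) = (-980*(-432) - 3273940)/(1/1636311 + 1293810*(-1/4506644)) = (423360 - 3273940)/(1/1636311 - 646905/2253322) = -2850580/(-1058535514133/3687135575142) = -2850580*(-3687135575142/1058535514133) = 10510474927788282360/1058535514133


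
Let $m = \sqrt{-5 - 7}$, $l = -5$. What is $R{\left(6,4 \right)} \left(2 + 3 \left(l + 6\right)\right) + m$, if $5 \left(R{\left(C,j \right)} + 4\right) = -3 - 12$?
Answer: $-35 + 2 i \sqrt{3} \approx -35.0 + 3.4641 i$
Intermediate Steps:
$R{\left(C,j \right)} = -7$ ($R{\left(C,j \right)} = -4 + \frac{-3 - 12}{5} = -4 + \frac{1}{5} \left(-15\right) = -4 - 3 = -7$)
$m = 2 i \sqrt{3}$ ($m = \sqrt{-12} = 2 i \sqrt{3} \approx 3.4641 i$)
$R{\left(6,4 \right)} \left(2 + 3 \left(l + 6\right)\right) + m = - 7 \left(2 + 3 \left(-5 + 6\right)\right) + 2 i \sqrt{3} = - 7 \left(2 + 3 \cdot 1\right) + 2 i \sqrt{3} = - 7 \left(2 + 3\right) + 2 i \sqrt{3} = \left(-7\right) 5 + 2 i \sqrt{3} = -35 + 2 i \sqrt{3}$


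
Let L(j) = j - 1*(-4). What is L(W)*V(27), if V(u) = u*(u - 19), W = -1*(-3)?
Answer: 1512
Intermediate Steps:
W = 3
V(u) = u*(-19 + u)
L(j) = 4 + j (L(j) = j + 4 = 4 + j)
L(W)*V(27) = (4 + 3)*(27*(-19 + 27)) = 7*(27*8) = 7*216 = 1512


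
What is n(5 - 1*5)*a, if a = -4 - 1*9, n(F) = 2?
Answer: -26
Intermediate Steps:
a = -13 (a = -4 - 9 = -13)
n(5 - 1*5)*a = 2*(-13) = -26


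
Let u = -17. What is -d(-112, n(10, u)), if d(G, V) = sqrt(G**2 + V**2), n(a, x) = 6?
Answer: -2*sqrt(3145) ≈ -112.16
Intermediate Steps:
-d(-112, n(10, u)) = -sqrt((-112)**2 + 6**2) = -sqrt(12544 + 36) = -sqrt(12580) = -2*sqrt(3145)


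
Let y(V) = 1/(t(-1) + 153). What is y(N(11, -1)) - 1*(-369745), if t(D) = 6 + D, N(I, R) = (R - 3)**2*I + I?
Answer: 58419711/158 ≈ 3.6975e+5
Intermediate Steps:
N(I, R) = I + I*(-3 + R)**2 (N(I, R) = (-3 + R)**2*I + I = I*(-3 + R)**2 + I = I + I*(-3 + R)**2)
y(V) = 1/158 (y(V) = 1/((6 - 1) + 153) = 1/(5 + 153) = 1/158)
y(N(11, -1)) - 1*(-369745) = 1/158 - 1*(-369745) = 1/158 + 369745 = 58419711/158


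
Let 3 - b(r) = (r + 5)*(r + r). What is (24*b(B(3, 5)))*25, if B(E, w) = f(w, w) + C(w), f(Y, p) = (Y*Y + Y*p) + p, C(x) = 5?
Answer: -4678200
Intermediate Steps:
f(Y, p) = p + Y² + Y*p (f(Y, p) = (Y² + Y*p) + p = p + Y² + Y*p)
B(E, w) = 5 + w + 2*w² (B(E, w) = (w + w² + w*w) + 5 = (w + w² + w²) + 5 = (w + 2*w²) + 5 = 5 + w + 2*w²)
b(r) = 3 - 2*r*(5 + r) (b(r) = 3 - (r + 5)*(r + r) = 3 - (5 + r)*2*r = 3 - 2*r*(5 + r))
(24*b(B(3, 5)))*25 = (24*(3 - 10*(5 + 5 + 2*5²) - 2*(5 + 5 + 2*5²)²))*25 = (24*(3 - 10*(5 + 5 + 2*25) - 2*(5 + 5 + 2*25)²))*25 = (24*(3 - 10*(5 + 5 + 50) - 2*(5 + 5 + 50)²))*25 = (24*(3 - 10*60 - 2*60²))*25 = (24*(3 - 600 - 2*3600))*25 = (24*(3 - 600 - 7200))*25 = (24*(-7797))*25 = -187128*25 = -4678200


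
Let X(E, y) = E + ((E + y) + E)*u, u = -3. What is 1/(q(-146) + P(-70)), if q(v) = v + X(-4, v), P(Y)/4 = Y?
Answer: 1/32 ≈ 0.031250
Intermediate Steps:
X(E, y) = -5*E - 3*y (X(E, y) = E + ((E + y) + E)*(-3) = E + (y + 2*E)*(-3) = E + (-6*E - 3*y) = -5*E - 3*y)
P(Y) = 4*Y
q(v) = 20 - 2*v (q(v) = v + (-5*(-4) - 3*v) = v + (20 - 3*v) = 20 - 2*v)
1/(q(-146) + P(-70)) = 1/((20 - 2*(-146)) + 4*(-70)) = 1/((20 + 292) - 280) = 1/(312 - 280) = 1/32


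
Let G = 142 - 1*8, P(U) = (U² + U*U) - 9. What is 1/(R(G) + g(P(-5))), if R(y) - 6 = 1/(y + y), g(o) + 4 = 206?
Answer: 268/55745 ≈ 0.0048076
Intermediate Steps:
P(U) = -9 + 2*U² (P(U) = (U² + U²) - 9 = 2*U² - 9 = -9 + 2*U²)
g(o) = 202 (g(o) = -4 + 206 = 202)
G = 134 (G = 142 - 8 = 134)
R(y) = 6 + 1/(2*y) (R(y) = 6 + 1/(y + y) = 6 + 1/(2*y))
1/(R(G) + g(P(-5))) = 1/((6 + (½)/134) + 202) = 1/((6 + (½)*(1/134)) + 202) = 1/((6 + 1/268) + 202) = 1/(1609/268 + 202) = 1/(55745/268) = 268/55745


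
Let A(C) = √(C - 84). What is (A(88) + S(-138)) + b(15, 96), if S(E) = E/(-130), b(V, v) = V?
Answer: 1174/65 ≈ 18.062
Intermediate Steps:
A(C) = √(-84 + C)
S(E) = -E/130 (S(E) = E*(-1/130) = -E/130)
(A(88) + S(-138)) + b(15, 96) = (√(-84 + 88) - 1/130*(-138)) + 15 = (√4 + 69/65) + 15 = (2 + 69/65) + 15 = 199/65 + 15 = 1174/65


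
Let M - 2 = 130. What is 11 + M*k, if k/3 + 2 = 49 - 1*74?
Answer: -10681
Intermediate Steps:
M = 132 (M = 2 + 130 = 132)
k = -81 (k = -6 + 3*(49 - 1*74) = -6 + 3*(49 - 74) = -6 + 3*(-25) = -6 - 75 = -81)
11 + M*k = 11 + 132*(-81) = 11 - 10692 = -10681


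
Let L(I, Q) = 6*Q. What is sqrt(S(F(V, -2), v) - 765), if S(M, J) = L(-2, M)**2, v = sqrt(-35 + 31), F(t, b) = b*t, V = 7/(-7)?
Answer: 3*I*sqrt(69) ≈ 24.92*I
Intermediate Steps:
V = -1 (V = 7*(-1/7) = -1)
v = 2*I (v = sqrt(-4) = 2*I ≈ 2.0*I)
S(M, J) = 36*M**2 (S(M, J) = (6*M)**2 = 36*M**2)
sqrt(S(F(V, -2), v) - 765) = sqrt(36*(-2*(-1))**2 - 765) = sqrt(36*2**2 - 765) = sqrt(36*4 - 765) = sqrt(144 - 765) = sqrt(-621) = 3*I*sqrt(69)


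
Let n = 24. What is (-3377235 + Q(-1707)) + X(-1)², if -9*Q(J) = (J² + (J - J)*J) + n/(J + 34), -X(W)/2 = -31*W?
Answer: -18556005880/5019 ≈ -3.6972e+6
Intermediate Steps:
X(W) = 62*W (X(W) = -(-62)*W = 62*W)
Q(J) = -8/(3*(34 + J)) - J²/9 (Q(J) = -((J² + (J - J)*J) + 24/(J + 34))/9 = -((J² + 0*J) + 24/(34 + J))/9 = -((J² + 0) + 24/(34 + J))/9 = -(J² + 24/(34 + J))/9 = -8/(3*(34 + J)) - J²/9)
(-3377235 + Q(-1707)) + X(-1)² = (-3377235 + (-24 - 1*(-1707)³ - 34*(-1707)²)/(9*(34 - 1707))) + (62*(-1))² = (-3377235 + (⅑)*(-24 - 1*(-4973940243) - 34*2913849)/(-1673)) + (-62)² = (-3377235 + (⅑)*(-1/1673)*(-24 + 4973940243 - 99070866)) + 3844 = (-3377235 + (⅑)*(-1/1673)*4874869353) + 3844 = (-3377235 - 1624956451/5019) + 3844 = -18575298916/5019 + 3844 = -18556005880/5019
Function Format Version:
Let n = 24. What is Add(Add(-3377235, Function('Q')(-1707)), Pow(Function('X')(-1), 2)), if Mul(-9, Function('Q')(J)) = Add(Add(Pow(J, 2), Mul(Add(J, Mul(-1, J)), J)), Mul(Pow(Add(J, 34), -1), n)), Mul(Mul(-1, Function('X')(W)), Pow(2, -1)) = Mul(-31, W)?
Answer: Rational(-18556005880, 5019) ≈ -3.6972e+6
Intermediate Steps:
Function('X')(W) = Mul(62, W) (Function('X')(W) = Mul(-2, Mul(-31, W)) = Mul(62, W))
Function('Q')(J) = Add(Mul(Rational(-8, 3), Pow(Add(34, J), -1)), Mul(Rational(-1, 9), Pow(J, 2))) (Function('Q')(J) = Mul(Rational(-1, 9), Add(Add(Pow(J, 2), Mul(Add(J, Mul(-1, J)), J)), Mul(Pow(Add(J, 34), -1), 24))) = Mul(Rational(-1, 9), Add(Add(Pow(J, 2), Mul(0, J)), Mul(Pow(Add(34, J), -1), 24))) = Mul(Rational(-1, 9), Add(Add(Pow(J, 2), 0), Mul(24, Pow(Add(34, J), -1)))) = Mul(Rational(-1, 9), Add(Pow(J, 2), Mul(24, Pow(Add(34, J), -1)))) = Add(Mul(Rational(-8, 3), Pow(Add(34, J), -1)), Mul(Rational(-1, 9), Pow(J, 2))))
Add(Add(-3377235, Function('Q')(-1707)), Pow(Function('X')(-1), 2)) = Add(Add(-3377235, Mul(Rational(1, 9), Pow(Add(34, -1707), -1), Add(-24, Mul(-1, Pow(-1707, 3)), Mul(-34, Pow(-1707, 2))))), Pow(Mul(62, -1), 2)) = Add(Add(-3377235, Mul(Rational(1, 9), Pow(-1673, -1), Add(-24, Mul(-1, -4973940243), Mul(-34, 2913849)))), Pow(-62, 2)) = Add(Add(-3377235, Mul(Rational(1, 9), Rational(-1, 1673), Add(-24, 4973940243, -99070866))), 3844) = Add(Add(-3377235, Mul(Rational(1, 9), Rational(-1, 1673), 4874869353)), 3844) = Add(Add(-3377235, Rational(-1624956451, 5019)), 3844) = Add(Rational(-18575298916, 5019), 3844) = Rational(-18556005880, 5019)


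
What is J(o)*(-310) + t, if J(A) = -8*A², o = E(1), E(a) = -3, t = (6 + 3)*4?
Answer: 22356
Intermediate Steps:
t = 36 (t = 9*4 = 36)
o = -3
J(o)*(-310) + t = -8*(-3)²*(-310) + 36 = -8*9*(-310) + 36 = -72*(-310) + 36 = 22320 + 36 = 22356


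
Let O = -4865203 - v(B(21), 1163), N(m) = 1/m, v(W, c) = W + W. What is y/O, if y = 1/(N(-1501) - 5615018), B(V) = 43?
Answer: 1501/41005346655478491 ≈ 3.6605e-14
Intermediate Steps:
v(W, c) = 2*W
O = -4865289 (O = -4865203 - 2*43 = -4865203 - 1*86 = -4865203 - 86 = -4865289)
y = -1501/8428142019 (y = 1/(1/(-1501) - 5615018) = 1/(-1/1501 - 5615018) = 1/(-8428142019/1501) = -1501/8428142019 ≈ -1.7809e-7)
y/O = -1501/8428142019/(-4865289) = -1501/8428142019*(-1/4865289) = 1501/41005346655478491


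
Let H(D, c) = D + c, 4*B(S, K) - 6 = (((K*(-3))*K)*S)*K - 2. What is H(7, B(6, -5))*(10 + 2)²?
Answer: 82152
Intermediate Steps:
B(S, K) = 1 - 3*S*K³/4 (B(S, K) = 3/2 + ((((K*(-3))*K)*S)*K - 2)/4 = 3/2 + ((((-3*K)*K)*S)*K - 2)/4 = 3/2 + (((-3*K²)*S)*K - 2)/4 = 3/2 + ((-3*S*K²)*K - 2)/4 = 3/2 + (-3*S*K³ - 2)/4 = 3/2 + (-2 - 3*S*K³)/4 = 3/2 + (-½ - 3*S*K³/4) = 1 - 3*S*K³/4)
H(7, B(6, -5))*(10 + 2)² = (7 + (1 - ¾*6*(-5)³))*(10 + 2)² = (7 + (1 - ¾*6*(-125)))*12² = (7 + (1 + 1125/2))*144 = (7 + 1127/2)*144 = (1141/2)*144 = 82152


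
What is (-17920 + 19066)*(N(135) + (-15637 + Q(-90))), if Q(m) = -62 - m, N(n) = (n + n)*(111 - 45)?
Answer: 2533806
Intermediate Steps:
N(n) = 132*n (N(n) = (2*n)*66 = 132*n)
(-17920 + 19066)*(N(135) + (-15637 + Q(-90))) = (-17920 + 19066)*(132*135 + (-15637 + (-62 - 1*(-90)))) = 1146*(17820 + (-15637 + (-62 + 90))) = 1146*(17820 + (-15637 + 28)) = 1146*(17820 - 15609) = 1146*2211 = 2533806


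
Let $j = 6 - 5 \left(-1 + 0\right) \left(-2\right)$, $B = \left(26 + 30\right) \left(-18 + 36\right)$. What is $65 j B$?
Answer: $-262080$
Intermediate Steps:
$B = 1008$ ($B = 56 \cdot 18 = 1008$)
$j = -4$ ($j = 6 - 5 \left(\left(-1\right) \left(-2\right)\right) = 6 - 10 = -4$)
$65 j B = 65 \left(-4\right) 1008 = \left(-260\right) 1008 = -262080$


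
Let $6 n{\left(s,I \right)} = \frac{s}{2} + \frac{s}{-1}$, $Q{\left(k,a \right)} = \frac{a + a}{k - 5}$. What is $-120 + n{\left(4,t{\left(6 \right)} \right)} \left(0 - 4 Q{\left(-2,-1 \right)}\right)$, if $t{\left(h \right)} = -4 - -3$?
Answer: $- \frac{2512}{21} \approx -119.62$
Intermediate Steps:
$Q{\left(k,a \right)} = \frac{2 a}{-5 + k}$
$t{\left(h \right)} = -1$ ($t{\left(h \right)} = -4 + 3 = -1$)
$n{\left(s,I \right)} = - \frac{s}{12}$ ($n{\left(s,I \right)} = \frac{\frac{s}{2} + \frac{s}{-1}}{6} = \frac{s \frac{1}{2} + s \left(-1\right)}{6} = \frac{\frac{s}{2} - s}{6} = \frac{\left(- \frac{1}{2}\right) s}{6} = - \frac{s}{12}$)
$-120 + n{\left(4,t{\left(6 \right)} \right)} \left(0 - 4 Q{\left(-2,-1 \right)}\right) = -120 + \left(- \frac{1}{12}\right) 4 \left(0 - 4 \cdot 2 \left(-1\right) \frac{1}{-5 - 2}\right) = -120 - \frac{0 - 4 \cdot 2 \left(-1\right) \frac{1}{-7}}{3} = -120 - \frac{0 - 4 \cdot 2 \left(-1\right) \left(- \frac{1}{7}\right)}{3} = -120 - \frac{0 - \frac{8}{7}}{3} = -120 - - \frac{8}{21} = -120 + \frac{8}{21} = - \frac{2512}{21}$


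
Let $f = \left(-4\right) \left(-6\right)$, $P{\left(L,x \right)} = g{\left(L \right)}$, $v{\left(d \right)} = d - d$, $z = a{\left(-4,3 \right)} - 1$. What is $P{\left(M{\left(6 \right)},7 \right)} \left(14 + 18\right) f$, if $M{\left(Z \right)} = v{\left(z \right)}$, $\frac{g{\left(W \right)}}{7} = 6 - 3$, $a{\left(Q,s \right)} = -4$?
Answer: $16128$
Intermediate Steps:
$g{\left(W \right)} = 21$ ($g{\left(W \right)} = 7 \left(6 - 3\right) = 7 \cdot 3 = 21$)
$z = -5$ ($z = -4 - 1 = -5$)
$v{\left(d \right)} = 0$
$M{\left(Z \right)} = 0$
$P{\left(L,x \right)} = 21$
$f = 24$
$P{\left(M{\left(6 \right)},7 \right)} \left(14 + 18\right) f = 21 \left(14 + 18\right) 24 = 21 \cdot 32 \cdot 24 = 672 \cdot 24 = 16128$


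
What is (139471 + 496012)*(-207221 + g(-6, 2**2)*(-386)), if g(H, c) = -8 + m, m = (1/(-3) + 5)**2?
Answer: -1215585562999/9 ≈ -1.3507e+11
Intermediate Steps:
m = 196/9 (m = (-1/3 + 5)**2 = (14/3)**2 = 196/9 ≈ 21.778)
g(H, c) = 124/9 (g(H, c) = -8 + 196/9 = 124/9)
(139471 + 496012)*(-207221 + g(-6, 2**2)*(-386)) = (139471 + 496012)*(-207221 + (124/9)*(-386)) = 635483*(-207221 - 47864/9) = 635483*(-1912853/9) = -1215585562999/9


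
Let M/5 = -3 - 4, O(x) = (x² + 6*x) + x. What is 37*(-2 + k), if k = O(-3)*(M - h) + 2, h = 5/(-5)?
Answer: 15096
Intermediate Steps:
h = -1 (h = 5*(-⅕) = -1)
O(x) = x² + 7*x
M = -35 (M = 5*(-3 - 4) = 5*(-7) = -35)
k = 410 (k = (-3*(7 - 3))*(-35 - 1*(-1)) + 2 = (-3*4)*(-35 + 1) + 2 = -12*(-34) + 2 = 408 + 2 = 410)
37*(-2 + k) = 37*(-2 + 410) = 37*408 = 15096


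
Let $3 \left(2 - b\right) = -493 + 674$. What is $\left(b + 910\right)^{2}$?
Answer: $\frac{6528025}{9} \approx 7.2534 \cdot 10^{5}$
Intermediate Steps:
$b = - \frac{175}{3}$ ($b = 2 - \frac{-493 + 674}{3} = 2 - \frac{181}{3} = - \frac{175}{3} \approx -58.333$)
$\left(b + 910\right)^{2} = \left(- \frac{175}{3} + 910\right)^{2} = \left(\frac{2555}{3}\right)^{2} = \frac{6528025}{9}$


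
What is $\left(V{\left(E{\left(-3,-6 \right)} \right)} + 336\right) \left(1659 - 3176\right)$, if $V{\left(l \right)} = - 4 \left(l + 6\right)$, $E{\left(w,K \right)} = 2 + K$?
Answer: $-497576$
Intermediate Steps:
$V{\left(l \right)} = -24 - 4 l$ ($V{\left(l \right)} = - 4 \left(6 + l\right) = -24 - 4 l$)
$\left(V{\left(E{\left(-3,-6 \right)} \right)} + 336\right) \left(1659 - 3176\right) = \left(\left(-24 - 4 \left(2 - 6\right)\right) + 336\right) \left(1659 - 3176\right) = \left(\left(-24 - -16\right) + 336\right) \left(-1517\right) = \left(\left(-24 + 16\right) + 336\right) \left(-1517\right) = \left(-8 + 336\right) \left(-1517\right) = 328 \left(-1517\right) = -497576$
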